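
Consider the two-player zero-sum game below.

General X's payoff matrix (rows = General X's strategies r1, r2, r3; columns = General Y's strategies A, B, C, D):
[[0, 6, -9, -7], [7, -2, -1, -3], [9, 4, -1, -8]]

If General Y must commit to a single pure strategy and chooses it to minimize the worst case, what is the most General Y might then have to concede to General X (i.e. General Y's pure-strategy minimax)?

The worst case (largest entry) in each column is A: 9, B: 6, C: -1, D: -3.
The best (smallest) of these is -3.

-3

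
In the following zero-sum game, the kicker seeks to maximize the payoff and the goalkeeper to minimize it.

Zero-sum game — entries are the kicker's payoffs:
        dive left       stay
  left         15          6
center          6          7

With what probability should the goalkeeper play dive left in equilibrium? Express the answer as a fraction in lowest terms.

Row minima are 6 and 6, so the kicker's maximin is 6; column maxima are 15 and 7, so the goalkeeper's minimax is 7. These differ, so the equilibrium is in mixed strategies.
Let the goalkeeper play dive left with probability q. The kicker is indifferent when 15q + 6(1−q) = 6q + 7(1−q), giving q = 1/10.

1/10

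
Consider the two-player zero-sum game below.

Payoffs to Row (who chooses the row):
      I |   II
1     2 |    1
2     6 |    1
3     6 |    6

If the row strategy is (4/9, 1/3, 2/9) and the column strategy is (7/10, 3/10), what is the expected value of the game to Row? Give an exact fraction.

323/90

Against (7/10, 3/10), each row's expected payoff is 1: 17/10; 2: 9/2; 3: 6.
Taking the (4/9, 1/3, 2/9)-weighted average: (4/9)·(17/10) + (1/3)·(9/2) + (2/9)·(6) = 323/90.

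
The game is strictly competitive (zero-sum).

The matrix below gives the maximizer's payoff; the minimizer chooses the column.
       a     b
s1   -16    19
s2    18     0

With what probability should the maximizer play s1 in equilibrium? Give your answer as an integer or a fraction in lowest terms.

18/53

Row minima are -16 and 0, so the maximizer's maximin is 0; column maxima are 18 and 19, so the minimizer's minimax is 18. These differ, so the equilibrium is in mixed strategies.
Let the maximizer play s1 with probability p. The minimizer is indifferent when −16p + 18(1−p) = 19p, giving p = 18/53.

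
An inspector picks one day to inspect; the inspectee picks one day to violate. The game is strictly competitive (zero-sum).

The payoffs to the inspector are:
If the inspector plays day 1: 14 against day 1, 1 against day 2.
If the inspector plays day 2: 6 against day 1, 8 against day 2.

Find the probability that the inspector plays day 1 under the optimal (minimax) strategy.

Row minima are 1 and 6, so the inspector's maximin is 6; column maxima are 14 and 8, so the inspectee's minimax is 8. These differ, so the equilibrium is in mixed strategies.
Let the inspector play day 1 with probability p. The inspectee is indifferent when 14p + 6(1−p) = p + 8(1−p), giving p = 2/15.

2/15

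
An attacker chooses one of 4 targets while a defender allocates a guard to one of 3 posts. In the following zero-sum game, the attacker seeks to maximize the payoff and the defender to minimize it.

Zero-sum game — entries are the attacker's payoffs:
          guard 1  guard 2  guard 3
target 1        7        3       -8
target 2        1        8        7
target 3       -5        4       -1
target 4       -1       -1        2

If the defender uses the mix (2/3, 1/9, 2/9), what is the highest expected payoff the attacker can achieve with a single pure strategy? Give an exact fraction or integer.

target 1: (7)·(2/3) + (3)·(1/9) + (-8)·(2/9) = 29/9.
target 2: (1)·(2/3) + (8)·(1/9) + (7)·(2/9) = 28/9.
target 3: (-5)·(2/3) + (4)·(1/9) + (-1)·(2/9) = -28/9.
target 4: (-1)·(2/3) + (-1)·(1/9) + (2)·(2/9) = -1/3.
The best pure response is target 1 with expected payoff 29/9.

29/9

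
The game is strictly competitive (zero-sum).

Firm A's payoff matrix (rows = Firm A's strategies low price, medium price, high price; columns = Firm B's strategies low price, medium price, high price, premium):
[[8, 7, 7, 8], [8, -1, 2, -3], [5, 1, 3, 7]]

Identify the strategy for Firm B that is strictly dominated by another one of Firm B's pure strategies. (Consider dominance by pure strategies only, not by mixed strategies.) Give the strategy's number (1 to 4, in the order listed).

Firm B prefers columns that give Firm A less. Compare low price with medium price: 7 < 8, -1 < 8, 1 < 5.
So medium price strictly dominates low price for Firm B; low price is strictly dominated.

1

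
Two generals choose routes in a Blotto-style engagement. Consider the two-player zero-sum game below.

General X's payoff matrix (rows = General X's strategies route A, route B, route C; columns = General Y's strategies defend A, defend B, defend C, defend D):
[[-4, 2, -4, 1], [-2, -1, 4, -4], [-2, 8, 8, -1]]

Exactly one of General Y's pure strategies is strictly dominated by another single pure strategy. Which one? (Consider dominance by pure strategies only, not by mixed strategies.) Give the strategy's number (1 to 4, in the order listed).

2

General Y prefers columns that give General X less. Compare defend B with defend A: -4 < 2, -2 < -1, -2 < 8.
So defend A strictly dominates defend B for General Y; defend B is strictly dominated.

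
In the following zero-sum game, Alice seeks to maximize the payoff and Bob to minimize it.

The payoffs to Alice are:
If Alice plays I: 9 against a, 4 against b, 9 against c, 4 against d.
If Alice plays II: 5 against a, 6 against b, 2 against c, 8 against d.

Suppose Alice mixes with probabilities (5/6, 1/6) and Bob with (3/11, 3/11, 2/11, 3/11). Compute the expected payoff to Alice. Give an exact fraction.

Against (3/11, 3/11, 2/11, 3/11), each row's expected payoff is I: 69/11; II: 61/11.
Taking the (5/6, 1/6)-weighted average: (5/6)·(69/11) + (1/6)·(61/11) = 203/33.

203/33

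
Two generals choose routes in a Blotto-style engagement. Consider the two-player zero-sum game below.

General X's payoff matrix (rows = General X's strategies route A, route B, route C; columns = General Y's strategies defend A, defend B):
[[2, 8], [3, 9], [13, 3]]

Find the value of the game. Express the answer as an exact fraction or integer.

27/4

Row route A is strictly dominated by row route B, so General X never plays it.
The remaining 2×2 game on (route B, route C) × (defend A, defend B) has no saddle point. Let General X play route B with probability p; indifference gives 3p + 13(1−p) = 9p + 3(1−p), so p = 5/8.
Similarly General Y's optimal q on defend A is 3/8, and the value is 3·(3/8) + (9)·(5/8) = 27/4.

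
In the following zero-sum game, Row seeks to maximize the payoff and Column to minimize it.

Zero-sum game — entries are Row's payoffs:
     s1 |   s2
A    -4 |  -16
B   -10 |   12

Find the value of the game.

Row minima are -16 and -10, so Row's maximin is -10; column maxima are -4 and 12, so Column's minimax is -4. These differ, so the equilibrium is in mixed strategies.
Let Row play A with probability p. Column is indifferent when −4p − 10(1−p) = −16p + 12(1−p), giving p = 11/17.
Let Column play s1 with probability q. Row is indifferent when −4q − 16(1−q) = −10q + 12(1−q), giving q = 14/17.
The value is -4·(14/17) + (-16)·(3/17) = -104/17.

-104/17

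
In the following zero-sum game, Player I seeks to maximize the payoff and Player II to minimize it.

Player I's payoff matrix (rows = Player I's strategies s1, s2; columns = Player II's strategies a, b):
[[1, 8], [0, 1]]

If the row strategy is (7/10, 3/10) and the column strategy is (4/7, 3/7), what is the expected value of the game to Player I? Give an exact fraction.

Against (4/7, 3/7), each row's expected payoff is s1: 4; s2: 3/7.
Taking the (7/10, 3/10)-weighted average: (7/10)·(4) + (3/10)·(3/7) = 41/14.

41/14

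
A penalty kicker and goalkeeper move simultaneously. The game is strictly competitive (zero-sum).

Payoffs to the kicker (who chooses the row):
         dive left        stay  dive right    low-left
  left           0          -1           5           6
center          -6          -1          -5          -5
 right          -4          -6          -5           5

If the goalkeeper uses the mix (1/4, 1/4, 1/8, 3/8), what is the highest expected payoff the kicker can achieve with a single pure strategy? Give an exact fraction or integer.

left: (0)·(1/4) + (-1)·(1/4) + (5)·(1/8) + (6)·(3/8) = 21/8.
center: (-6)·(1/4) + (-1)·(1/4) + (-5)·(1/8) + (-5)·(3/8) = -17/4.
right: (-4)·(1/4) + (-6)·(1/4) + (-5)·(1/8) + (5)·(3/8) = -5/4.
The best pure response is left with expected payoff 21/8.

21/8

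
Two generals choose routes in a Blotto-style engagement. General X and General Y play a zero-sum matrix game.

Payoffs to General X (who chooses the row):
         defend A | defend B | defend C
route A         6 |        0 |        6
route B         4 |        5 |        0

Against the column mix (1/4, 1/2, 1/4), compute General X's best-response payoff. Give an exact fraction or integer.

route A: (6)·(1/4) + (0)·(1/2) + (6)·(1/4) = 3.
route B: (4)·(1/4) + (5)·(1/2) + (0)·(1/4) = 7/2.
The best pure response is route B with expected payoff 7/2.

7/2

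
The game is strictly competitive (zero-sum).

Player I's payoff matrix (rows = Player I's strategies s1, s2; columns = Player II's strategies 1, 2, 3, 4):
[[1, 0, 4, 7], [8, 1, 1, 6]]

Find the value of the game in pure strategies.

Row minima: 0, 1 → Player I's maximin is 1.
Column maxima: 8, 1, 4, 7 → Player II's minimax is 1.
They coincide at (s2, 2), so the value is 1.

1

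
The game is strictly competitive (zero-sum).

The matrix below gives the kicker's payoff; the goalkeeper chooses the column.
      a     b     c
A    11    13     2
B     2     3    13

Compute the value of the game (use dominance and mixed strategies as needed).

Column b is strictly dominated by a for the goalkeeper (it gives the kicker more in every row).
The remaining 2×2 game on (A, B) × (a, c) has no saddle point. Let the kicker play A with probability p; indifference gives 11p + 2(1−p) = 2p + 13(1−p), so p = 11/20.
Similarly the goalkeeper's optimal q on a is 11/20, and the value is 11·(11/20) + (2)·(9/20) = 139/20.

139/20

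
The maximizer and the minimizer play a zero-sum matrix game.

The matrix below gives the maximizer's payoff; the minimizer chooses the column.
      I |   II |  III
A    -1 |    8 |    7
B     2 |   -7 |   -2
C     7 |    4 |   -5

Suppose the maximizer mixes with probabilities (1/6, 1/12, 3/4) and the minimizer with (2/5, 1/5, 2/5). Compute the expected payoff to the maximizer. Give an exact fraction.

Against (2/5, 1/5, 2/5), each row's expected payoff is A: 4; B: -7/5; C: 8/5.
Taking the (1/6, 1/12, 3/4)-weighted average: (1/6)·(4) + (1/12)·(-7/5) + (3/4)·(8/5) = 7/4.

7/4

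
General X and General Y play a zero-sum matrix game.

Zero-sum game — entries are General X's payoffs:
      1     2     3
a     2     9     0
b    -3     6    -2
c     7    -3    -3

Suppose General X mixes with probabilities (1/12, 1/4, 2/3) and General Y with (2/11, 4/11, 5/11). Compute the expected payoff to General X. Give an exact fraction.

-10/33

Against (2/11, 4/11, 5/11), each row's expected payoff is a: 40/11; b: 8/11; c: -13/11.
Taking the (1/12, 1/4, 2/3)-weighted average: (1/12)·(40/11) + (1/4)·(8/11) + (2/3)·(-13/11) = -10/33.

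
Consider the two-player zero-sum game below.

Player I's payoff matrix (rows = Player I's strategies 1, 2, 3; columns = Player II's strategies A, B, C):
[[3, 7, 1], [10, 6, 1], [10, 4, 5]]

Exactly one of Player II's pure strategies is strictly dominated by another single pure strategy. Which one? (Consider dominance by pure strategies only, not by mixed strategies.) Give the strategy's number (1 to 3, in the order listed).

1

Player II prefers columns that give Player I less. Compare A with C: 1 < 3, 1 < 10, 5 < 10.
So C strictly dominates A for Player II; A is strictly dominated.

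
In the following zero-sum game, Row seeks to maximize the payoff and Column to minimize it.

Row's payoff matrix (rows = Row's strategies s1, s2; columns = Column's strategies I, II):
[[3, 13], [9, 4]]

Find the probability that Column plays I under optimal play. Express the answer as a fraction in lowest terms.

3/5

Row minima are 3 and 4, so Row's maximin is 4; column maxima are 9 and 13, so Column's minimax is 9. These differ, so the equilibrium is in mixed strategies.
Let Column play I with probability q. Row is indifferent when 3q + 13(1−q) = 9q + 4(1−q), giving q = 3/5.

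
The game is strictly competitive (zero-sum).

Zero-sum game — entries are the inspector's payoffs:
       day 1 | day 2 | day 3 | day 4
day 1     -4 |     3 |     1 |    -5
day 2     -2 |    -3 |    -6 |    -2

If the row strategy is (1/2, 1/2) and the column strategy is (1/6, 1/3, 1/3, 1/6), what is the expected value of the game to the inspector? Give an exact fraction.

Against (1/6, 1/3, 1/3, 1/6), each row's expected payoff is day 1: -1/6; day 2: -11/3.
Taking the (1/2, 1/2)-weighted average: (1/2)·(-1/6) + (1/2)·(-11/3) = -23/12.

-23/12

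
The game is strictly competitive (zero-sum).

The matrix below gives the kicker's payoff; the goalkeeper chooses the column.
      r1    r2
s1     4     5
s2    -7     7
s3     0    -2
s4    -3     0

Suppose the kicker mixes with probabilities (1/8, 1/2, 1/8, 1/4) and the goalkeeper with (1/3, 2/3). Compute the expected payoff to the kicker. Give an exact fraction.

Against (1/3, 2/3), each row's expected payoff is s1: 14/3; s2: 7/3; s3: -4/3; s4: -1.
Taking the (1/8, 1/2, 1/8, 1/4)-weighted average: (1/8)·(14/3) + (1/2)·(7/3) + (1/8)·(-4/3) + (1/4)·(-1) = 4/3.

4/3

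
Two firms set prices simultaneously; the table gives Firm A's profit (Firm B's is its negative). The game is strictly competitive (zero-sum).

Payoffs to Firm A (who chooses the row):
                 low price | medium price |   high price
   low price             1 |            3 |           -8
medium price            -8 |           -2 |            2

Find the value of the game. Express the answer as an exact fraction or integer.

-62/19

Column medium price is strictly dominated by low price for Firm B (it gives Firm A more in every row).
The remaining 2×2 game on (low price, medium price) × (low price, high price) has no saddle point. Let Firm A play low price with probability p; indifference gives p − 8(1−p) = −8p + 2(1−p), so p = 10/19.
Similarly Firm B's optimal q on low price is 10/19, and the value is 1·(10/19) + (-8)·(9/19) = -62/19.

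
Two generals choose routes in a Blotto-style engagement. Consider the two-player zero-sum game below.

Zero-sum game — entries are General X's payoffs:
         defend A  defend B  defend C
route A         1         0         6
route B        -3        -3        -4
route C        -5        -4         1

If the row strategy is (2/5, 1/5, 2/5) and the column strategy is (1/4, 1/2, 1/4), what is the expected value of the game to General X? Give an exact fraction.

Against (1/4, 1/2, 1/4), each row's expected payoff is route A: 7/4; route B: -13/4; route C: -3.
Taking the (2/5, 1/5, 2/5)-weighted average: (2/5)·(7/4) + (1/5)·(-13/4) + (2/5)·(-3) = -23/20.

-23/20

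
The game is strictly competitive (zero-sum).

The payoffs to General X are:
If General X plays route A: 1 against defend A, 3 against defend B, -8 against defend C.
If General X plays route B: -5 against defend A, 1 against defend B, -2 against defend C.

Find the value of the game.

-7/2

Column defend B is strictly dominated by defend A for General Y (it gives General X more in every row).
The remaining 2×2 game on (route A, route B) × (defend A, defend C) has no saddle point. Let General X play route A with probability p; indifference gives p − 5(1−p) = −8p − 2(1−p), so p = 1/4.
Similarly General Y's optimal q on defend A is 1/2, and the value is 1·(1/2) + (-8)·(1/2) = -7/2.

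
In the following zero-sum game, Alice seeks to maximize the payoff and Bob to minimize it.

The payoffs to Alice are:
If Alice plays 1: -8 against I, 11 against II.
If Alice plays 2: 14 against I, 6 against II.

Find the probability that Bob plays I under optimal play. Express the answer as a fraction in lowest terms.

Row minima are -8 and 6, so Alice's maximin is 6; column maxima are 14 and 11, so Bob's minimax is 11. These differ, so the equilibrium is in mixed strategies.
Let Bob play I with probability q. Alice is indifferent when −8q + 11(1−q) = 14q + 6(1−q), giving q = 5/27.

5/27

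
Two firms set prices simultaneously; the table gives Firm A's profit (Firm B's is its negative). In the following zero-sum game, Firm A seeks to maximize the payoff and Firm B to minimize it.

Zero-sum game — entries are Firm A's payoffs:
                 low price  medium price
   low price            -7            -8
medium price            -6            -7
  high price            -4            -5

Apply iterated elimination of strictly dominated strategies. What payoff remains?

-5

Column low price is strictly dominated by medium price for Firm B (-8<-7, -7<-6, -5<-4); eliminate low price.
Row medium price is strictly dominated by row high price (-5>-7); eliminate medium price.
Row low price is strictly dominated by row high price (-5>-8); eliminate low price.
Only (high price, medium price) remains, with payoff -5.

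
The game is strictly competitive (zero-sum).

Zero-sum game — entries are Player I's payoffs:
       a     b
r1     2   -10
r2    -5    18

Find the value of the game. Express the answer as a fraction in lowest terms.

Row minima are -10 and -5, so Player I's maximin is -5; column maxima are 2 and 18, so Player II's minimax is 2. These differ, so the equilibrium is in mixed strategies.
Let Player I play r1 with probability p. Player II is indifferent when 2p − 5(1−p) = −10p + 18(1−p), giving p = 23/35.
Let Player II play a with probability q. Player I is indifferent when 2q − 10(1−q) = −5q + 18(1−q), giving q = 4/5.
The value is 2·(4/5) + (-10)·(1/5) = -2/5.

-2/5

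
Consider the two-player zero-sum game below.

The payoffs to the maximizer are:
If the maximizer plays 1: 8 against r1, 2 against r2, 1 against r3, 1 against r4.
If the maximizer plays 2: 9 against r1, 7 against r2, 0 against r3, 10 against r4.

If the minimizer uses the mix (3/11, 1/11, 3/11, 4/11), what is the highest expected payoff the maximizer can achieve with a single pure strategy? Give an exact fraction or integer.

74/11

1: (8)·(3/11) + (2)·(1/11) + (1)·(3/11) + (1)·(4/11) = 3.
2: (9)·(3/11) + (7)·(1/11) + (0)·(3/11) + (10)·(4/11) = 74/11.
The best pure response is 2 with expected payoff 74/11.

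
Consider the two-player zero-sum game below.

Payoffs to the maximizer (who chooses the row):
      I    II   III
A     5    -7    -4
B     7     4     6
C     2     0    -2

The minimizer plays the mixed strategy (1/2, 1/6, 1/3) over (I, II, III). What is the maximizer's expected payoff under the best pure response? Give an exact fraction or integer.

A: (5)·(1/2) + (-7)·(1/6) + (-4)·(1/3) = 0.
B: (7)·(1/2) + (4)·(1/6) + (6)·(1/3) = 37/6.
C: (2)·(1/2) + (0)·(1/6) + (-2)·(1/3) = 1/3.
The best pure response is B with expected payoff 37/6.

37/6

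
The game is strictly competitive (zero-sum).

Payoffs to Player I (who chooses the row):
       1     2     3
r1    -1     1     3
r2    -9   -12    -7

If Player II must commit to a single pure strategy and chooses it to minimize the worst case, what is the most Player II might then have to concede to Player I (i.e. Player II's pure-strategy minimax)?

The worst case (largest entry) in each column is 1: -1, 2: 1, 3: 3.
The best (smallest) of these is -1.

-1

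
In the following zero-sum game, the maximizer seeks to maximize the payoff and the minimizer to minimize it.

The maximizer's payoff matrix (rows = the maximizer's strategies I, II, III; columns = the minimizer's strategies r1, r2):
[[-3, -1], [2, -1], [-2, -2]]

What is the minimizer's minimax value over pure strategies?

-1

The worst case (largest entry) in each column is r1: 2, r2: -1.
The best (smallest) of these is -1.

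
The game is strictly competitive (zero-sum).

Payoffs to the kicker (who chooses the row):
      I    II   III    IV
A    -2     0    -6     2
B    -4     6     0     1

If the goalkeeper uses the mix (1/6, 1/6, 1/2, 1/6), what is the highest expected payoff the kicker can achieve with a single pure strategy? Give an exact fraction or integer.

1/2

A: (-2)·(1/6) + (0)·(1/6) + (-6)·(1/2) + (2)·(1/6) = -3.
B: (-4)·(1/6) + (6)·(1/6) + (0)·(1/2) + (1)·(1/6) = 1/2.
The best pure response is B with expected payoff 1/2.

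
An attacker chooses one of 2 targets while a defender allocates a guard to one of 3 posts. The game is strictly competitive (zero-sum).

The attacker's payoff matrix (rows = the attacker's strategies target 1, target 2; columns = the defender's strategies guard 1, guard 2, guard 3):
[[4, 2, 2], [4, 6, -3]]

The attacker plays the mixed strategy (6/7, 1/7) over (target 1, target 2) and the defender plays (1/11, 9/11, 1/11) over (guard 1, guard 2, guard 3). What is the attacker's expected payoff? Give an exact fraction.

199/77

Against (1/11, 9/11, 1/11), each row's expected payoff is target 1: 24/11; target 2: 5.
Taking the (6/7, 1/7)-weighted average: (6/7)·(24/11) + (1/7)·(5) = 199/77.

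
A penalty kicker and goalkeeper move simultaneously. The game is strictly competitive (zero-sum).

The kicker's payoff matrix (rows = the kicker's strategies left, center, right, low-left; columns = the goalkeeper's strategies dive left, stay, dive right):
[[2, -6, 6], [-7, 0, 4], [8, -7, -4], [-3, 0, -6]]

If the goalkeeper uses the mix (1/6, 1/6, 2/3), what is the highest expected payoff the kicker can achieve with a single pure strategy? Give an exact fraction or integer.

10/3

left: (2)·(1/6) + (-6)·(1/6) + (6)·(2/3) = 10/3.
center: (-7)·(1/6) + (0)·(1/6) + (4)·(2/3) = 3/2.
right: (8)·(1/6) + (-7)·(1/6) + (-4)·(2/3) = -5/2.
low-left: (-3)·(1/6) + (0)·(1/6) + (-6)·(2/3) = -9/2.
The best pure response is left with expected payoff 10/3.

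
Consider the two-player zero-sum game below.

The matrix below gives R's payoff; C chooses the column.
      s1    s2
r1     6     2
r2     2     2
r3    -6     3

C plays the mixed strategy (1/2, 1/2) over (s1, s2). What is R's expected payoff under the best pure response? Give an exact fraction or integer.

4

r1: (6)·(1/2) + (2)·(1/2) = 4.
r2: (2)·(1/2) + (2)·(1/2) = 2.
r3: (-6)·(1/2) + (3)·(1/2) = -3/2.
The best pure response is r1 with expected payoff 4.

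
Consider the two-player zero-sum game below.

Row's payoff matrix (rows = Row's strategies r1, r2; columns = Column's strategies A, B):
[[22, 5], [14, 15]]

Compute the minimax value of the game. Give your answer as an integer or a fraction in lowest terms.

Row minima are 5 and 14, so Row's maximin is 14; column maxima are 22 and 15, so Column's minimax is 15. These differ, so the equilibrium is in mixed strategies.
Let Row play r1 with probability p. Column is indifferent when 22p + 14(1−p) = 5p + 15(1−p), giving p = 1/18.
Let Column play A with probability q. Row is indifferent when 22q + 5(1−q) = 14q + 15(1−q), giving q = 5/9.
The value is 22·(5/9) + (5)·(4/9) = 130/9.

130/9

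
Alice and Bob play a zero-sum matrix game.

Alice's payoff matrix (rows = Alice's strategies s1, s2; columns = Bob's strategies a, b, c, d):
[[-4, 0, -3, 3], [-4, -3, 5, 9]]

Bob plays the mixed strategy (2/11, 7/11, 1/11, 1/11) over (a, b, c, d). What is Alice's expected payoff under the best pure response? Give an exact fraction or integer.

s1: (-4)·(2/11) + (0)·(7/11) + (-3)·(1/11) + (3)·(1/11) = -8/11.
s2: (-4)·(2/11) + (-3)·(7/11) + (5)·(1/11) + (9)·(1/11) = -15/11.
The best pure response is s1 with expected payoff -8/11.

-8/11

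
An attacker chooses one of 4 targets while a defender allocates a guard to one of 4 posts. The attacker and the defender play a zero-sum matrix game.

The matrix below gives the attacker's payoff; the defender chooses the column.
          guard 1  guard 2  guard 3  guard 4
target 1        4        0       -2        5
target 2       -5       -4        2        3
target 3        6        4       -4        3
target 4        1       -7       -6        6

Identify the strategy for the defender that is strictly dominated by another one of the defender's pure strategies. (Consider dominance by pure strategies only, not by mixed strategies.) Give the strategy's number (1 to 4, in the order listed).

The defender prefers columns that give the attacker less. Compare guard 4 with guard 3: -2 < 5, 2 < 3, -4 < 3, -6 < 6.
So guard 3 strictly dominates guard 4 for the defender; guard 4 is strictly dominated.

4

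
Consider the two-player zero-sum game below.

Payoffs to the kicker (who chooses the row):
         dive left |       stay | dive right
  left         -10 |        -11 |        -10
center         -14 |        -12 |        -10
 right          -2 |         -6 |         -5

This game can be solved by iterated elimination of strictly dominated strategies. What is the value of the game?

Row left is strictly dominated by row right (-2>-10, -6>-11, -5>-10); eliminate left.
Column dive right is strictly dominated by stay for the goalkeeper (-12<-10, -6<-5); eliminate dive right.
Row center is strictly dominated by row right (-2>-14, -6>-12); eliminate center.
Column dive left is strictly dominated by stay for the goalkeeper (-6<-2); eliminate dive left.
Only (right, stay) remains, with payoff -6.

-6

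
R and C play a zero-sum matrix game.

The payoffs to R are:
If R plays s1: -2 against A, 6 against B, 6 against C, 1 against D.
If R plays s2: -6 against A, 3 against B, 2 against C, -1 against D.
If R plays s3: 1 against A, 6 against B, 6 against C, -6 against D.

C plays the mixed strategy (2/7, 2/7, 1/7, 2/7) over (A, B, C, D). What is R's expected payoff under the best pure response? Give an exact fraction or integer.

16/7

s1: (-2)·(2/7) + (6)·(2/7) + (6)·(1/7) + (1)·(2/7) = 16/7.
s2: (-6)·(2/7) + (3)·(2/7) + (2)·(1/7) + (-1)·(2/7) = -6/7.
s3: (1)·(2/7) + (6)·(2/7) + (6)·(1/7) + (-6)·(2/7) = 8/7.
The best pure response is s1 with expected payoff 16/7.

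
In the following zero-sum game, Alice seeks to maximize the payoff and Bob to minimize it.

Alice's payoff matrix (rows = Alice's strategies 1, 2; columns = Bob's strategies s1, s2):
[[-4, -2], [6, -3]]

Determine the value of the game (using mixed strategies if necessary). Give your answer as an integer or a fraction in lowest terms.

-24/11

Row minima are -4 and -3, so Alice's maximin is -3; column maxima are 6 and -2, so Bob's minimax is -2. These differ, so the equilibrium is in mixed strategies.
Let Alice play 1 with probability p. Bob is indifferent when −4p + 6(1−p) = −2p − 3(1−p), giving p = 9/11.
Let Bob play s1 with probability q. Alice is indifferent when −4q − 2(1−q) = 6q − 3(1−q), giving q = 1/11.
The value is -4·(1/11) + (-2)·(10/11) = -24/11.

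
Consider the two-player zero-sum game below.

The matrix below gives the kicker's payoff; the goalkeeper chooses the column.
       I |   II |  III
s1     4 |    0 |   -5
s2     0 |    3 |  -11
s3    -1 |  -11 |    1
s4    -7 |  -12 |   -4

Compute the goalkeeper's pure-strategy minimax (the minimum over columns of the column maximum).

The worst case (largest entry) in each column is I: 4, II: 3, III: 1.
The best (smallest) of these is 1.

1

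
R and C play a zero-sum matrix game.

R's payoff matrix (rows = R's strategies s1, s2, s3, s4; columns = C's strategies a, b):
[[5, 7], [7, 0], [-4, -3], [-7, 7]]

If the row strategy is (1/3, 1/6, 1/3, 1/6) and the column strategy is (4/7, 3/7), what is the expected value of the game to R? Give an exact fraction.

Against (4/7, 3/7), each row's expected payoff is s1: 41/7; s2: 4; s3: -25/7; s4: -1.
Taking the (1/3, 1/6, 1/3, 1/6)-weighted average: (1/3)·(41/7) + (1/6)·(4) + (1/3)·(-25/7) + (1/6)·(-1) = 53/42.

53/42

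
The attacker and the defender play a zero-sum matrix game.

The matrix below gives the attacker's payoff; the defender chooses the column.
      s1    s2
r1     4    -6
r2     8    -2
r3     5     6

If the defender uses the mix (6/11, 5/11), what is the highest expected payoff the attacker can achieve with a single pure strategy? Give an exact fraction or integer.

r1: (4)·(6/11) + (-6)·(5/11) = -6/11.
r2: (8)·(6/11) + (-2)·(5/11) = 38/11.
r3: (5)·(6/11) + (6)·(5/11) = 60/11.
The best pure response is r3 with expected payoff 60/11.

60/11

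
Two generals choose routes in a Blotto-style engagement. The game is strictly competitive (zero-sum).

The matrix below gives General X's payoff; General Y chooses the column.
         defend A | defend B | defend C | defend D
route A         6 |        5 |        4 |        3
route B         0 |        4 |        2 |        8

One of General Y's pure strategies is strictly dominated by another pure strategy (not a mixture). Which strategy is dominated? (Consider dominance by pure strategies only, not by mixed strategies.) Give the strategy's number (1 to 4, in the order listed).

General Y prefers columns that give General X less. Compare defend B with defend C: 4 < 5, 2 < 4.
So defend C strictly dominates defend B for General Y; defend B is strictly dominated.

2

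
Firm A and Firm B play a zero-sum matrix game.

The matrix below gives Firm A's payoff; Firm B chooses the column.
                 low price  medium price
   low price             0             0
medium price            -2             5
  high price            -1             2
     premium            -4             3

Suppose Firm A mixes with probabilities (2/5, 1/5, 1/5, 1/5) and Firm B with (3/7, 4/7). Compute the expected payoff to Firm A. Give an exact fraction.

Against (3/7, 4/7), each row's expected payoff is low price: 0; medium price: 2; high price: 5/7; premium: 0.
Taking the (2/5, 1/5, 1/5, 1/5)-weighted average: (2/5)·(0) + (1/5)·(2) + (1/5)·(5/7) + (1/5)·(0) = 19/35.

19/35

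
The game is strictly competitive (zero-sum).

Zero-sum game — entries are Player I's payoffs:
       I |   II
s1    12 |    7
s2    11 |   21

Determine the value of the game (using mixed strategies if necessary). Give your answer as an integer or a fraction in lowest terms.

Row minima are 7 and 11, so Player I's maximin is 11; column maxima are 12 and 21, so Player II's minimax is 12. These differ, so the equilibrium is in mixed strategies.
Let Player I play s1 with probability p. Player II is indifferent when 12p + 11(1−p) = 7p + 21(1−p), giving p = 2/3.
Let Player II play I with probability q. Player I is indifferent when 12q + 7(1−q) = 11q + 21(1−q), giving q = 14/15.
The value is 12·(14/15) + (7)·(1/15) = 35/3.

35/3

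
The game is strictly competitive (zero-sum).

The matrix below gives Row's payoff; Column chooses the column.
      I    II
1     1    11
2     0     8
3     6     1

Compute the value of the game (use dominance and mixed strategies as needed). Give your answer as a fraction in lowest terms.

13/3

Row 2 is strictly dominated by row 1, so Row never plays it.
The remaining 2×2 game on (1, 3) × (I, II) has no saddle point. Let Row play 1 with probability p; indifference gives p + 6(1−p) = 11p + (1−p), so p = 1/3.
Similarly Column's optimal q on I is 2/3, and the value is 1·(2/3) + (11)·(1/3) = 13/3.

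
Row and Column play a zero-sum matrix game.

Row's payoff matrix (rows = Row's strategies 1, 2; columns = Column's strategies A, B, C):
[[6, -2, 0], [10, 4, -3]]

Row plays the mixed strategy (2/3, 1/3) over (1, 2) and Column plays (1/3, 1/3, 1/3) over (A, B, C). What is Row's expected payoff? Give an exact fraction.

Against (1/3, 1/3, 1/3), each row's expected payoff is 1: 4/3; 2: 11/3.
Taking the (2/3, 1/3)-weighted average: (2/3)·(4/3) + (1/3)·(11/3) = 19/9.

19/9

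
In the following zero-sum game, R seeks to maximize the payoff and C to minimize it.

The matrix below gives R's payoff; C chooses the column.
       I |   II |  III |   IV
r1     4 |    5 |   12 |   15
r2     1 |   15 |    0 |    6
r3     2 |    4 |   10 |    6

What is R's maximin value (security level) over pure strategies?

4

The worst-case payoff for each row is r1: 4, r2: 0, r3: 2.
The best of these is 4.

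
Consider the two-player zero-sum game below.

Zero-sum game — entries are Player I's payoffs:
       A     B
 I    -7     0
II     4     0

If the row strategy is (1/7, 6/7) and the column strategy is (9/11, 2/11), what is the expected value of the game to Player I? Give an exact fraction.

153/77

Against (9/11, 2/11), each row's expected payoff is I: -63/11; II: 36/11.
Taking the (1/7, 6/7)-weighted average: (1/7)·(-63/11) + (6/7)·(36/11) = 153/77.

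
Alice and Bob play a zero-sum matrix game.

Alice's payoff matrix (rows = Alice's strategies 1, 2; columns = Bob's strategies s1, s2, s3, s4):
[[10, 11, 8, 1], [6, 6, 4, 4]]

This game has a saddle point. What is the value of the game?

Row minima: 1, 4 → Alice's maximin is 4.
Column maxima: 10, 11, 8, 4 → Bob's minimax is 4.
They coincide at (2, s4), so the value is 4.

4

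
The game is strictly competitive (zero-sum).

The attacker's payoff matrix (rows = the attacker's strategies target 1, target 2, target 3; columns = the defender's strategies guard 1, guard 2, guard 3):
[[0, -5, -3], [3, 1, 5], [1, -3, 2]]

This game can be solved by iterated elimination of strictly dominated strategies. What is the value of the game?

1

Row target 1 is strictly dominated by row target 2 (3>0, 1>-5, 5>-3); eliminate target 1.
Row target 3 is strictly dominated by row target 2 (3>1, 1>-3, 5>2); eliminate target 3.
Column guard 1 is strictly dominated by guard 2 for the defender (1<3); eliminate guard 1.
Column guard 3 is strictly dominated by guard 2 for the defender (1<5); eliminate guard 3.
Only (target 2, guard 2) remains, with payoff 1.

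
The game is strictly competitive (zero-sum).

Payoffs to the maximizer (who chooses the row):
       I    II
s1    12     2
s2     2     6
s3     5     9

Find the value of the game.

7

Row s2 is strictly dominated by row s3, so the maximizer never plays it.
The remaining 2×2 game on (s1, s3) × (I, II) has no saddle point. Let the maximizer play s1 with probability p; indifference gives 12p + 5(1−p) = 2p + 9(1−p), so p = 2/7.
Similarly the minimizer's optimal q on I is 1/2, and the value is 12·(1/2) + (2)·(1/2) = 7.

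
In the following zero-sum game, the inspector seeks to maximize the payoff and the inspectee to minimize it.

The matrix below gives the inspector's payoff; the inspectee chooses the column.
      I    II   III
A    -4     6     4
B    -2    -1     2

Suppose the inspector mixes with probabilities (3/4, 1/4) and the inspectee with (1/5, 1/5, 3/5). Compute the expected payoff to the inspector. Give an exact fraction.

Against (1/5, 1/5, 3/5), each row's expected payoff is A: 14/5; B: 3/5.
Taking the (3/4, 1/4)-weighted average: (3/4)·(14/5) + (1/4)·(3/5) = 9/4.

9/4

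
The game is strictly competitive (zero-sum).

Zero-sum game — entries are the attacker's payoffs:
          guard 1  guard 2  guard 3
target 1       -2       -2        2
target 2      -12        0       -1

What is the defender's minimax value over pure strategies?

The worst case (largest entry) in each column is guard 1: -2, guard 2: 0, guard 3: 2.
The best (smallest) of these is -2.

-2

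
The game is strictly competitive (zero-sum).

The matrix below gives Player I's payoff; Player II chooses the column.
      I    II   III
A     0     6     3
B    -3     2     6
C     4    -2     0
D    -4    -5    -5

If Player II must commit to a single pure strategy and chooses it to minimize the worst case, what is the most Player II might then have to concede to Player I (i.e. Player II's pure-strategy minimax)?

4

The worst case (largest entry) in each column is I: 4, II: 6, III: 6.
The best (smallest) of these is 4.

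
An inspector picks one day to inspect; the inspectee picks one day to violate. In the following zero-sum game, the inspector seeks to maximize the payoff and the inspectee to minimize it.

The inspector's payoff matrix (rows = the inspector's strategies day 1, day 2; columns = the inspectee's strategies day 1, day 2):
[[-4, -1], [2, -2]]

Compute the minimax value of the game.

-10/7

Row minima are -4 and -2, so the inspector's maximin is -2; column maxima are 2 and -1, so the inspectee's minimax is -1. These differ, so the equilibrium is in mixed strategies.
Let the inspector play day 1 with probability p. The inspectee is indifferent when −4p + 2(1−p) = −p − 2(1−p), giving p = 4/7.
Let the inspectee play day 1 with probability q. The inspector is indifferent when −4q − (1−q) = 2q − 2(1−q), giving q = 1/7.
The value is -4·(1/7) + (-1)·(6/7) = -10/7.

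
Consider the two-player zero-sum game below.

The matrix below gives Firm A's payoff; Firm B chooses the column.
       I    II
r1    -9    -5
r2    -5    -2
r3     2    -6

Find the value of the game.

Row r1 is strictly dominated by row r2, so Firm A never plays it.
The remaining 2×2 game on (r2, r3) × (I, II) has no saddle point. Let Firm A play r2 with probability p; indifference gives −5p + 2(1−p) = −2p − 6(1−p), so p = 8/11.
Similarly Firm B's optimal q on I is 4/11, and the value is -5·(4/11) + (-2)·(7/11) = -34/11.

-34/11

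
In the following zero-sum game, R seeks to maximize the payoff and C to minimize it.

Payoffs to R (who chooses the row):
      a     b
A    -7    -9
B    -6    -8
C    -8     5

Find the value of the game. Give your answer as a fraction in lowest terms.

Row A is strictly dominated by row B, so R never plays it.
The remaining 2×2 game on (B, C) × (a, b) has no saddle point. Let R play B with probability p; indifference gives −6p − 8(1−p) = −8p + 5(1−p), so p = 13/15.
Similarly C's optimal q on a is 13/15, and the value is -6·(13/15) + (-8)·(2/15) = -94/15.

-94/15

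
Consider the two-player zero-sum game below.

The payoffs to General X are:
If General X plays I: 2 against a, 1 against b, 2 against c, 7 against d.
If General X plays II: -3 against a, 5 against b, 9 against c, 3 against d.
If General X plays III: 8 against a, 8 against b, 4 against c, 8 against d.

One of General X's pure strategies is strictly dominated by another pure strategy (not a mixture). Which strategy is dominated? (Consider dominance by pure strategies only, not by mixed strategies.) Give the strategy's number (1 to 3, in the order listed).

1

Compare I with III: 8 > 2, 8 > 1, 4 > 2, 8 > 7.
So III strictly dominates I for General X; I is strictly dominated.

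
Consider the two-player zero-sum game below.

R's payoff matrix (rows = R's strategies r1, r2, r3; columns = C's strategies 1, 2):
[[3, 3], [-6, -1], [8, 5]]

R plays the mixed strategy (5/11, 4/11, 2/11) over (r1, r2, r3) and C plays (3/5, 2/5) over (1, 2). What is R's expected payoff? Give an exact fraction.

63/55

Against (3/5, 2/5), each row's expected payoff is r1: 3; r2: -4; r3: 34/5.
Taking the (5/11, 4/11, 2/11)-weighted average: (5/11)·(3) + (4/11)·(-4) + (2/11)·(34/5) = 63/55.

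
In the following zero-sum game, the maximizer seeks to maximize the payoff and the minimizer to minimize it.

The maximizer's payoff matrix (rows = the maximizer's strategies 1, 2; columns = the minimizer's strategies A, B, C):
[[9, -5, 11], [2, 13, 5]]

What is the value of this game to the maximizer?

127/25

Column C is strictly dominated by A for the minimizer (it gives the maximizer more in every row).
The remaining 2×2 game on (1, 2) × (A, B) has no saddle point. Let the maximizer play 1 with probability p; indifference gives 9p + 2(1−p) = −5p + 13(1−p), so p = 11/25.
Similarly the minimizer's optimal q on A is 18/25, and the value is 9·(18/25) + (-5)·(7/25) = 127/25.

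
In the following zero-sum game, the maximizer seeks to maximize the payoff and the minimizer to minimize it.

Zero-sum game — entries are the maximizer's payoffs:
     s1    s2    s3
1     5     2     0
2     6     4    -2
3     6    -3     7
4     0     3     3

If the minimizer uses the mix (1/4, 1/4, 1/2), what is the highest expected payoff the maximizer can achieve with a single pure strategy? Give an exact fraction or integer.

1: (5)·(1/4) + (2)·(1/4) + (0)·(1/2) = 7/4.
2: (6)·(1/4) + (4)·(1/4) + (-2)·(1/2) = 3/2.
3: (6)·(1/4) + (-3)·(1/4) + (7)·(1/2) = 17/4.
4: (0)·(1/4) + (3)·(1/4) + (3)·(1/2) = 9/4.
The best pure response is 3 with expected payoff 17/4.

17/4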